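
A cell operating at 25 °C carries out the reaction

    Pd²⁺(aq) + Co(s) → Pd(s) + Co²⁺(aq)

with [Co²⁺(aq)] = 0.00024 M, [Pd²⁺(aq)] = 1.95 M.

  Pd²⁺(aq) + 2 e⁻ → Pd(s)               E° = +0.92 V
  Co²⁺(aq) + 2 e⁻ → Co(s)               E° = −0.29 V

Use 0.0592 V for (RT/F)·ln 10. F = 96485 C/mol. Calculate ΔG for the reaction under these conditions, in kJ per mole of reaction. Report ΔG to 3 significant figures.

−256 kJ/mol

With Pd²⁺/Pd reduced at the cathode, E°cell = +0.92 − (−0.29) = +1.21 V and n = 2.
Here Q = [Co²⁺(aq)] / [Pd²⁺(aq)] = 0.000123 (log Q = −3.910), giving E = +1.21 − (0.0592/2)·(−3.910) = +1.3257 V.
Then ΔG = −nFE = −2 × 96485 × +1.3257 J/mol = −256 kJ/mol.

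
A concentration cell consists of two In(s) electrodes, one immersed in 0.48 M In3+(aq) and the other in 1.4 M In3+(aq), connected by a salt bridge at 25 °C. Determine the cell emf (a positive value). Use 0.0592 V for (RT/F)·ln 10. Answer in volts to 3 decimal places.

For a concentration cell E°cell = 0, since both electrodes use the same couple.
The compartment with the higher In3+(aq) concentration (1.4 M) acts as the cathode; ions are reduced there and produced at the dilute (0.48 M) anode.
With n = 3, Ecell = −(0.0592/3)·log([dilute]/[conc]) = −(0.0592/3)·log(0.48/1.4) = +0.009 V.

0.009 V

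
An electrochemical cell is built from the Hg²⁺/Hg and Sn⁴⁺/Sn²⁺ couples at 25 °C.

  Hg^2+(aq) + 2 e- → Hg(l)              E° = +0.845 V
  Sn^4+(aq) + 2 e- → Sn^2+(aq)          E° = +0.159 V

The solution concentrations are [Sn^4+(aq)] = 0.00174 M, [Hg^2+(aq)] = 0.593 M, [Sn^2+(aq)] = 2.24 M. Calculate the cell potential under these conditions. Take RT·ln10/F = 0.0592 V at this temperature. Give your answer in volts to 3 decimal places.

+0.771 V

Hg²⁺/Hg is reduced (cathode, E° = +0.845 V) and Sn⁴⁺/Sn²⁺ is oxidized (anode).
E°cell = E°cat − E°an = +0.845 − (+0.159) = +0.686 V; n = 2.
Balancing gives Hg^2+(aq) + Sn^2+(aq) → Hg(l) + Sn^4+(aq); hence Q = [Sn^4+(aq)] / ([Hg^2+(aq)]·[Sn^2+(aq)]) = 0.00131 (log Q = −2.883).
Applying E = E° − (RT ln10/nF)·log Q gives +0.686 − (0.0592/2)(−2.883) = +0.771 V.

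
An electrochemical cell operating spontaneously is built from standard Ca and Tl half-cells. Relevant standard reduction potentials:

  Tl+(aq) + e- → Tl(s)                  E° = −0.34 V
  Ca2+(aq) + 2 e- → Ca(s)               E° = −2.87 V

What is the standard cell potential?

+2.53 V

The Tl⁺/Tl couple has the higher E°, so Tl ion is reduced (cathode) and Ca is oxidized (anode).
E°cell = E°(cathode) − E°(anode) = −0.34 − (−2.87) = +2.53 V.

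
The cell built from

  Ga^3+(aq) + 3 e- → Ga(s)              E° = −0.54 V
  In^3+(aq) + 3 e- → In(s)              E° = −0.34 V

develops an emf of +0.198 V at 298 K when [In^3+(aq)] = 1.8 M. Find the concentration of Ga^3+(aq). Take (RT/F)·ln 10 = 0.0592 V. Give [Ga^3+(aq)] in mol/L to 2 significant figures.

The In³⁺/In couple has the larger reduction potential, so it is the cathode: E°cell = −0.34 − (−0.54) = +0.20 V and n = 3.
Rearranging E = E° − (0.0592/n)·log Q gives log Q = 3(+0.20 − (+0.198))/0.0592 = 0.101.
For In^3+(aq) + Ga(s) → In(s) + Ga^3+(aq), the reaction quotient is Q = [Ga^3+(aq)] / [In^3+(aq)].
Solving for the unknown gives log [Ga^3+(aq)] = 0.356, so [Ga^3+(aq)] ≈ 2.3 M.

2.3 M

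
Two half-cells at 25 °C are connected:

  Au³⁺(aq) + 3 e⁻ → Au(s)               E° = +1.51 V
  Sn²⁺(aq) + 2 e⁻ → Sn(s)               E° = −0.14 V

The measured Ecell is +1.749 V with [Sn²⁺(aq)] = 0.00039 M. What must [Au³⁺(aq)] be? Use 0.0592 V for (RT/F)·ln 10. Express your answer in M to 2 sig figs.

With Au³⁺/Au at the cathode and Sn²⁺/Sn at the anode, E°cell = +1.51 − (−0.14) = +1.65 V (n = 6).
From the Nernst equation, log Q = n(E° − E)/0.0592 = 6·(+1.65 − (+1.749))/0.0592 = −10.034.
For 2 Au³⁺(aq) + 3 Sn(s) → 2 Au(s) + 3 Sn²⁺(aq), the reaction quotient is Q = [Sn²⁺(aq)]^3 / [Au³⁺(aq)]^2.
Isolating [Au³⁺(aq)] in Q = 10^{−10.034} yields log [Au³⁺(aq)] = −0.096, i.e. 0.80 M.

0.80 M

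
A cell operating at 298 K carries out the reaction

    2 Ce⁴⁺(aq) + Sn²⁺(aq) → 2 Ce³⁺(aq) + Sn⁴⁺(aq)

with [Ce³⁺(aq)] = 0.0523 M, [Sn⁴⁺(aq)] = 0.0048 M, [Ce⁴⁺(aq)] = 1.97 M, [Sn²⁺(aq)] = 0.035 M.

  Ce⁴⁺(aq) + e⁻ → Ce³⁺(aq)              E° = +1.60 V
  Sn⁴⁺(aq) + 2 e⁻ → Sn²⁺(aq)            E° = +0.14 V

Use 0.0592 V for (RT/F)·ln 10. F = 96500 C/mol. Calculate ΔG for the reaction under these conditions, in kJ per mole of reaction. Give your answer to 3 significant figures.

−305 kJ/mol

With Ce⁴⁺/Ce³⁺ reduced at the cathode, E°cell = +1.60 − (+0.14) = +1.46 V and n = 2.
Q = ([Ce³⁺(aq)]^2·[Sn⁴⁺(aq)]) / ([Ce⁴⁺(aq)]^2·[Sn²⁺(aq)]) = 9.67×10^−5, so log Q = −4.015 and E = +1.46 − (0.0592/2)(−4.015) = +1.5788 V.
ΔG = −nFE = −(2)(96500)(+1.5788) J/mol = −305 kJ/mol.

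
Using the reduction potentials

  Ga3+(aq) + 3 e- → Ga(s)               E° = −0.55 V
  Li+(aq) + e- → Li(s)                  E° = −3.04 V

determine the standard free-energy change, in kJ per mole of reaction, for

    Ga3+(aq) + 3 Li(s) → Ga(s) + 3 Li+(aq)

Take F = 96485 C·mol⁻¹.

In the reaction as written Ga3+(aq) is reduced, so the Ga³⁺/Ga couple is the cathode and Li⁺/Li is the anode.
E°cell = −0.55 − (−3.04) = +2.49 V; balancing electrons gives n = 3.
ΔG° = −nFE°cell = −(3)(96485)(+2.49) J/mol = −721 kJ/mol.

−721 kJ/mol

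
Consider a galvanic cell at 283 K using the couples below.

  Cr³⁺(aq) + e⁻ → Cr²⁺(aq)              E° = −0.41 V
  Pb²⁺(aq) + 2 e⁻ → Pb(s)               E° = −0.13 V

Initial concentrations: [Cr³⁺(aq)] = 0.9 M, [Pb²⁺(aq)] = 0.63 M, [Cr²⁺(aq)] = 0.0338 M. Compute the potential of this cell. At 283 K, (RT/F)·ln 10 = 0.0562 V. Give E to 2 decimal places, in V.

Since E°(Pb²⁺/Pb) > E°(Cr³⁺/Cr²⁺), Pb²⁺/Pb serves as the cathode.
E°cell = E°cat − E°an = −0.13 − (−0.41) = +0.28 V; n = 2.
Balancing gives Pb²⁺(aq) + 2 Cr²⁺(aq) → Pb(s) + 2 Cr³⁺(aq); hence Q = [Cr³⁺(aq)]^2 / ([Pb²⁺(aq)]·[Cr²⁺(aq)]^2) = 1.13×10^3 (log Q = 3.051).
E = E° − (0.0562/n)·log Q = +0.28 − (0.0562/2)(3.051) = +0.19 V.

+0.19 V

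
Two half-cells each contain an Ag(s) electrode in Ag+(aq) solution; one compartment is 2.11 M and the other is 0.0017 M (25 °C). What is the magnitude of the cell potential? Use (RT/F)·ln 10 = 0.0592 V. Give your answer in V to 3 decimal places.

For a concentration cell E°cell = 0, since both electrodes use the same couple.
The compartment with the higher Ag+(aq) concentration (2.11 M) acts as the cathode; ions are reduced there and produced at the dilute (0.0017 M) anode.
With n = 1, Ecell = −(0.0592/1)·log([dilute]/[conc]) = −(0.0592/1)·log(0.0017/2.11) = +0.183 V.

0.183 V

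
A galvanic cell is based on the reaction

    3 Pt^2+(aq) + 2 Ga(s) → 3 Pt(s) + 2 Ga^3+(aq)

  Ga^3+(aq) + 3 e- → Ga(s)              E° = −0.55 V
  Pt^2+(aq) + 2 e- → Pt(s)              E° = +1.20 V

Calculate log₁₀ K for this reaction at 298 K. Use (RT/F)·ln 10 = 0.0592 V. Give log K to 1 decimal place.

log K = 177.4

The Pt²⁺/Pt couple is reduced (cathode); E°cell = +1.20 − (−0.55) = +1.75 V with n = 6.
At equilibrium E = 0, so log K = nE°cell / 0.0592 = (6)(+1.75) / 0.0592 = 177.4.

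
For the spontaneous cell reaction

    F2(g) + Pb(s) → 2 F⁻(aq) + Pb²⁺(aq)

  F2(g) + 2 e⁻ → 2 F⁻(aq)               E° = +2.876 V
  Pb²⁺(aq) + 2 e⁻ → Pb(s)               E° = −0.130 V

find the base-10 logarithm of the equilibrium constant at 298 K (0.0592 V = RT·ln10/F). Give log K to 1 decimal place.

log K = 101.6

The F₂/F⁻ couple is reduced (cathode); E°cell = +2.876 − (−0.130) = +3.006 V with n = 2.
At equilibrium E = 0, so log K = nE°cell / 0.0592 = (2)(+3.006) / 0.0592 = 101.6.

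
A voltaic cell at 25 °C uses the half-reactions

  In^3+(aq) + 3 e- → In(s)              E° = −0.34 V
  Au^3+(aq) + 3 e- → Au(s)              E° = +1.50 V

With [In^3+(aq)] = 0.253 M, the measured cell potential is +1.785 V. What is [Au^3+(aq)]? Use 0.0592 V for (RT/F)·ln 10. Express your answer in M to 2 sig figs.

Au³⁺/Au is the cathode (higher E°); E°cell = +1.50 − (−0.34) = +1.84 V with n = 3.
Since E = E° − (0.0592/n)·log Q, log Q = n(E° − E)/0.0592 = 2.787.
For Au^3+(aq) + In(s) → Au(s) + In^3+(aq), the reaction quotient is Q = [In^3+(aq)] / [Au^3+(aq)].
Solving for the unknown gives log [Au^3+(aq)] = −3.384, so [Au^3+(aq)] ≈ 0.00041 M.

0.00041 M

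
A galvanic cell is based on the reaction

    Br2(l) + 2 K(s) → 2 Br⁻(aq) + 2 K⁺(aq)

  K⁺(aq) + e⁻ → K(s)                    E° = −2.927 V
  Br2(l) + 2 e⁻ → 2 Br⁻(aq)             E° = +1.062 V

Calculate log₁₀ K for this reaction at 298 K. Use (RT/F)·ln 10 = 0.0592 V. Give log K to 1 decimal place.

The Br₂/Br⁻ couple is reduced (cathode); E°cell = +1.062 − (−2.927) = +3.989 V with n = 2.
At equilibrium E = 0, so log K = nE°cell / 0.0592 = (2)(+3.989) / 0.0592 = 134.8.

log K = 134.8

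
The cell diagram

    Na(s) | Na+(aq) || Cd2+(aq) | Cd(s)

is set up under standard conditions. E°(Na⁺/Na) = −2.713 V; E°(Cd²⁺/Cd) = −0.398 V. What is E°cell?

By convention the left-hand electrode in cell notation is the anode (oxidation) and the right-hand electrode is the cathode (reduction).
E°cell = E°(right) − E°(left) = −0.398 − (−2.713) = +2.315 V.

+2.315 V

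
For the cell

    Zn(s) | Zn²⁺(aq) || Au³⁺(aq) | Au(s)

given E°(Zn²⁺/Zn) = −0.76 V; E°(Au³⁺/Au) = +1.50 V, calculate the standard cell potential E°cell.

By convention the left-hand electrode in cell notation is the anode (oxidation) and the right-hand electrode is the cathode (reduction).
E°cell = E°(right) − E°(left) = +1.50 − (−0.76) = +2.26 V.

+2.26 V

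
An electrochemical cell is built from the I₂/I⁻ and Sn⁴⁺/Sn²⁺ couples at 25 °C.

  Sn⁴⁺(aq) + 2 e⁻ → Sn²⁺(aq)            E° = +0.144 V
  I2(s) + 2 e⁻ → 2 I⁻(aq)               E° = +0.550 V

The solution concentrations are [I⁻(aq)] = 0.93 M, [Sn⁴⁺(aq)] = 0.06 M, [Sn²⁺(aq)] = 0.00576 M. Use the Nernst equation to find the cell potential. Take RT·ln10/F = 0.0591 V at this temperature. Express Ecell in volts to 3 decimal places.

+0.378 V

Since E°(I₂/I⁻) > E°(Sn⁴⁺/Sn²⁺), I₂/I⁻ serves as the cathode.
The standard potential is +0.550 − (+0.144) = +0.406 V and the balanced reaction transfers n = 2 electrons.
For the overall reaction I2(s) + Sn²⁺(aq) → 2 I⁻(aq) + Sn⁴⁺(aq), Q = ([I⁻(aq)]^2·[Sn⁴⁺(aq)]) / [Sn²⁺(aq)] = 9.01, giving log Q = 0.955.
E = E° − (0.0591/n)·log Q = +0.406 − (0.0591/2)(0.955) = +0.378 V.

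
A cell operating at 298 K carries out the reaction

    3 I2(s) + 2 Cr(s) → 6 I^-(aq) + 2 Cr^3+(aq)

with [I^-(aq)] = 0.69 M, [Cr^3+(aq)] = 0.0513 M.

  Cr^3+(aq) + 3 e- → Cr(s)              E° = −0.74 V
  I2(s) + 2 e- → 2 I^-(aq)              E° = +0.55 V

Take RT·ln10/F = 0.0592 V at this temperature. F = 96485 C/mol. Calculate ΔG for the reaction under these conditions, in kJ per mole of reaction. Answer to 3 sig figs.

With I₂/I⁻ reduced at the cathode, E°cell = +0.55 − (−0.74) = +1.29 V and n = 6.
The reaction quotient is [I^-(aq)]^6·[Cr^3+(aq)]^2 = 0.000284; by Nernst, E = +1.29 − (0.0592/6)(−3.547) = +1.3250 V.
Then ΔG = −nFE = −6 × 96485 × +1.3250 J/mol = −767 kJ/mol.

−767 kJ/mol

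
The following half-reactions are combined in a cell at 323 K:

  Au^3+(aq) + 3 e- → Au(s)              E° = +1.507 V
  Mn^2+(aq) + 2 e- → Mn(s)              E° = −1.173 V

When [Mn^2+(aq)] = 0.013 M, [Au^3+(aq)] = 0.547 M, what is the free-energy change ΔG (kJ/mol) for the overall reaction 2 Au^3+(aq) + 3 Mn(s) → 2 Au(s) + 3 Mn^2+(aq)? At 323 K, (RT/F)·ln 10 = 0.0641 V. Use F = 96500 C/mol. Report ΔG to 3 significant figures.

−1580 kJ/mol

The standard cell potential is +1.507 − (−1.173) = +2.680 V, with n = 6 electrons in the balanced equation.
The reaction quotient is [Mn^2+(aq)]^3 / [Au^3+(aq)]^2 = 7.34×10^−6; by Nernst, E = +2.680 − (0.0641/6)(−5.134) = +2.7348 V.
Finally ΔG = −nFE = −(6)(96500 C/mol)(+2.7348 V) = −1580 kJ/mol.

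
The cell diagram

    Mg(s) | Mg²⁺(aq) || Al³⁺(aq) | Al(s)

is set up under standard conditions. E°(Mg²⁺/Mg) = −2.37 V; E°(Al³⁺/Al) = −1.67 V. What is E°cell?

By convention the left-hand electrode in cell notation is the anode (oxidation) and the right-hand electrode is the cathode (reduction).
E°cell = E°(right) − E°(left) = −1.67 − (−2.37) = +0.70 V.

+0.70 V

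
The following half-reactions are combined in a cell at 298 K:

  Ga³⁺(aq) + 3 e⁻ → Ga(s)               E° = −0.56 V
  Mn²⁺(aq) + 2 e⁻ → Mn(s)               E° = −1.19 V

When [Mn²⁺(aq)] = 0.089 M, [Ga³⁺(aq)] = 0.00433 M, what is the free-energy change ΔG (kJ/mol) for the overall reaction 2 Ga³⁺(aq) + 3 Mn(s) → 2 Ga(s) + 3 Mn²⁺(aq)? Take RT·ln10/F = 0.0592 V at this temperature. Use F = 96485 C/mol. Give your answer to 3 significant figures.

With Ga³⁺/Ga reduced at the cathode, E°cell = −0.56 − (−1.19) = +0.63 V and n = 6.
The reaction quotient is [Mn²⁺(aq)]^3 / [Ga³⁺(aq)]^2 = 37.6; by Nernst, E = +0.63 − (0.0592/6)(1.575) = +0.6145 V.
ΔG = −nFE = −(6)(96485)(+0.6145) J/mol = −356 kJ/mol.

−356 kJ/mol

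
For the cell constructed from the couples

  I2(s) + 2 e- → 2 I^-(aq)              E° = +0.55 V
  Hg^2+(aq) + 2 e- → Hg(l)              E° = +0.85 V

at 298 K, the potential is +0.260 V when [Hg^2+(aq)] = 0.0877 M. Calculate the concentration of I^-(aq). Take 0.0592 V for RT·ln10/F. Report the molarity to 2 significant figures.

0.71 M

Hg²⁺/Hg is the cathode (higher E°); E°cell = +0.85 − (+0.55) = +0.30 V with n = 2.
From the Nernst equation, log Q = n(E° − E)/0.0592 = 2·(+0.30 − (+0.260))/0.0592 = 1.351.
Balancing electrons gives Hg^2+(aq) + 2 I^-(aq) → Hg(l) + I2(s); thus Q = 1 / ([Hg^2+(aq)]·[I^-(aq)]^2).
Isolating [I^-(aq)] in Q = 10^{1.351} yields log [I^-(aq)] = −0.147, i.e. 0.71 M.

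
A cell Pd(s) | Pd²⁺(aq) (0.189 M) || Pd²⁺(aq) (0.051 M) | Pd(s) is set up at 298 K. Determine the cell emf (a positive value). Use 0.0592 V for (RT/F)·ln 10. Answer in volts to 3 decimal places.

For a concentration cell E°cell = 0, since both electrodes use the same couple.
The compartment with the higher Pd²⁺(aq) concentration (0.189 M) acts as the cathode; ions are reduced there and produced at the dilute (0.051 M) anode.
With n = 2, Ecell = −(0.0592/2)·log([dilute]/[conc]) = −(0.0592/2)·log(0.051/0.189) = +0.017 V.

0.017 V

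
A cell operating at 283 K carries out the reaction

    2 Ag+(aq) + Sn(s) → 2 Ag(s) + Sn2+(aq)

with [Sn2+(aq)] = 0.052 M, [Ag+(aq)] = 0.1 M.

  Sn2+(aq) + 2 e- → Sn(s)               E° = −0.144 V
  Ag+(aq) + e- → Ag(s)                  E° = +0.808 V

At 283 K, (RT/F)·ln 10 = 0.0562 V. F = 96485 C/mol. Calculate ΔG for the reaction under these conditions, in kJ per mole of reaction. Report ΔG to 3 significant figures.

−180 kJ/mol

E°cell = +0.808 − (−0.144) = +0.952 V; the balanced reaction transfers n = 2 electrons.
The reaction quotient is [Sn2+(aq)] / [Ag+(aq)]^2 = 5.2; by Nernst, E = +0.952 − (0.0562/2)(0.716) = +0.9319 V.
Then ΔG = −nFE = −2 × 96485 × +0.9319 J/mol = −180 kJ/mol.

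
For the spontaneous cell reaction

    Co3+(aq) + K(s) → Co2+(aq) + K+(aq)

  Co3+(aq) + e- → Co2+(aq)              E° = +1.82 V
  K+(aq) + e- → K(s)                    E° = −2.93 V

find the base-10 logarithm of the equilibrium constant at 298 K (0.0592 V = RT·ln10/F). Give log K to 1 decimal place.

The Co³⁺/Co²⁺ couple is reduced (cathode); E°cell = +1.82 − (−2.93) = +4.75 V with n = 1.
At equilibrium E = 0, so log K = nE°cell / 0.0592 = (1)(+4.75) / 0.0592 = 80.2.

log K = 80.2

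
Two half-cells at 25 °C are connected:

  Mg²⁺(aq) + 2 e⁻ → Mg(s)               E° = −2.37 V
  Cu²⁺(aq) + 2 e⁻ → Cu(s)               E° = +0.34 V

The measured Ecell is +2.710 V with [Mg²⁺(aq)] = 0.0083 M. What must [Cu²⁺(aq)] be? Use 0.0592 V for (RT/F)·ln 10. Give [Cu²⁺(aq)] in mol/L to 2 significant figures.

Cu²⁺/Cu is the cathode (higher E°); E°cell = +0.34 − (−2.37) = +2.71 V with n = 2.
Rearranging E = E° − (0.0592/n)·log Q gives log Q = 2(+2.71 − (+2.710))/0.0592 = 0.000.
The balanced reaction is Cu²⁺(aq) + Mg(s) → Cu(s) + Mg²⁺(aq), so Q = [Mg²⁺(aq)] / [Cu²⁺(aq)].
Isolating [Cu²⁺(aq)] in Q = 10^{0.000} yields log [Cu²⁺(aq)] = −2.081, i.e. 0.0083 M.

0.0083 M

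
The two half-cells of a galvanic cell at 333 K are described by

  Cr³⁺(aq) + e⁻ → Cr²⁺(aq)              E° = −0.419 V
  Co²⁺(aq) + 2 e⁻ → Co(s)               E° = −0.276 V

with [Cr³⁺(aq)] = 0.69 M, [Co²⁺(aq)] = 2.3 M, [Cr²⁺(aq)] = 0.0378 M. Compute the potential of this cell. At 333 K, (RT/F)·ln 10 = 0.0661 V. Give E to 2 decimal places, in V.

+0.07 V

Co²⁺/Co is reduced (cathode, E° = −0.276 V) and Cr³⁺/Cr²⁺ is oxidized (anode).
E°cell = E°cat − E°an = −0.276 − (−0.419) = +0.143 V; n = 2.
For the overall reaction Co²⁺(aq) + 2 Cr²⁺(aq) → Co(s) + 2 Cr³⁺(aq), Q = [Cr³⁺(aq)]^2 / ([Co²⁺(aq)]·[Cr²⁺(aq)]^2) = 145, giving log Q = 2.161.
Applying E = E° − (RT ln10/nF)·log Q gives +0.143 − (0.0661/2)(2.161) = +0.07 V.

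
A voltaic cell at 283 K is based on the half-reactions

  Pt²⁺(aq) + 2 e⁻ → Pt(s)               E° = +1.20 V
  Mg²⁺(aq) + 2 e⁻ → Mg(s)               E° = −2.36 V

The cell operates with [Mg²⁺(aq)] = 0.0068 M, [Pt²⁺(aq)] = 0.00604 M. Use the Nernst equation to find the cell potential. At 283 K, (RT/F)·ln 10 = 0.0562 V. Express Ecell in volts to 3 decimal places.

+3.559 V

Pt²⁺/Pt is reduced (cathode, E° = +1.20 V) and Mg²⁺/Mg is oxidized (anode).
E°cell = E°cat − E°an = +1.20 − (−2.36) = +3.56 V; n = 2.
For the overall reaction Pt²⁺(aq) + Mg(s) → Pt(s) + Mg²⁺(aq), Q = [Mg²⁺(aq)] / [Pt²⁺(aq)] = 1.13, giving log Q = 0.051.
By the Nernst equation, E = +3.56 − (0.0562/2)·(0.051) = +3.559 V.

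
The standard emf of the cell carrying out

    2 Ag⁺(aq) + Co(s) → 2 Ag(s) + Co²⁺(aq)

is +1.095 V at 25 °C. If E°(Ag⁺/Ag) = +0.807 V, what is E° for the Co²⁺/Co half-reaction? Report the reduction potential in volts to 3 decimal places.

In the reaction as written the Ag⁺/Ag couple is reduced (cathode) and Co²⁺/Co is oxidized (anode), so E°cell = E°(Ag⁺/Ag) − E°(Co²⁺/Co).
E°(Co²⁺/Co) = E°(cathode) − E°cell = +0.807 − (+1.095) = −0.288 V.

−0.288 V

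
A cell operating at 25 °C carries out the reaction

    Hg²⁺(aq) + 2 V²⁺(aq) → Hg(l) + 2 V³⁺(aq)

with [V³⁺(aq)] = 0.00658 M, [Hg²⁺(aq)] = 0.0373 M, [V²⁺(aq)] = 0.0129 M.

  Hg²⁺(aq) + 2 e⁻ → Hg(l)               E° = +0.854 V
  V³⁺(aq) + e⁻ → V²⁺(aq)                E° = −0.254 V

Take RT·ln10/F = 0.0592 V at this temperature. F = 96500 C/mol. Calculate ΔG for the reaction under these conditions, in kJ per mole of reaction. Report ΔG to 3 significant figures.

−209 kJ/mol

The standard cell potential is +0.854 − (−0.254) = +1.108 V, with n = 2 electrons in the balanced equation.
The reaction quotient is [V³⁺(aq)]^2 / ([Hg²⁺(aq)]·[V²⁺(aq)]^2) = 6.98; by Nernst, E = +1.108 − (0.0592/2)(0.844) = +1.0830 V.
Then ΔG = −nFE = −2 × 96500 × +1.0830 J/mol = −209 kJ/mol.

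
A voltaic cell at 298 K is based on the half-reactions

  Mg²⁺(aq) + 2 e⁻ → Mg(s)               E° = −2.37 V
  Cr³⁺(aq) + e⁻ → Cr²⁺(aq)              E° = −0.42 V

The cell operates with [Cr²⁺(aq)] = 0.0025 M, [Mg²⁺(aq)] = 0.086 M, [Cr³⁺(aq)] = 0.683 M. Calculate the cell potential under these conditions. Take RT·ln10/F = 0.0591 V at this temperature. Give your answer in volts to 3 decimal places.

Cr³⁺/Cr²⁺ is reduced (cathode, E° = −0.42 V) and Mg²⁺/Mg is oxidized (anode).
The standard potential is −0.42 − (−2.37) = +1.95 V and the balanced reaction transfers n = 2 electrons.
Balancing gives 2 Cr³⁺(aq) + Mg(s) → 2 Cr²⁺(aq) + Mg²⁺(aq); hence Q = ([Cr²⁺(aq)]^2·[Mg²⁺(aq)]) / [Cr³⁺(aq)]^2 = 1.15×10^−6 (log Q = −5.938).
E = E° − (0.0591/n)·log Q = +1.95 − (0.0591/2)(−5.938) = +2.125 V.

+2.125 V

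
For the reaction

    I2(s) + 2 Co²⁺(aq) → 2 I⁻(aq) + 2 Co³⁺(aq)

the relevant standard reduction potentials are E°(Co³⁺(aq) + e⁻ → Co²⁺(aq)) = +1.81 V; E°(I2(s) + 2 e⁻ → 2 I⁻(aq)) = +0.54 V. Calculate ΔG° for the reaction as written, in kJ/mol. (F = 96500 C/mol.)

In the reaction as written I2(s) is reduced, so the I₂/I⁻ couple is the cathode and Co³⁺/Co²⁺ is the anode.
E°cell = +0.54 − (+1.81) = −1.27 V; balancing electrons gives n = 2.
ΔG° = −nFE°cell = −(2)(96500)(−1.27) J/mol = +245 kJ/mol.

+245 kJ/mol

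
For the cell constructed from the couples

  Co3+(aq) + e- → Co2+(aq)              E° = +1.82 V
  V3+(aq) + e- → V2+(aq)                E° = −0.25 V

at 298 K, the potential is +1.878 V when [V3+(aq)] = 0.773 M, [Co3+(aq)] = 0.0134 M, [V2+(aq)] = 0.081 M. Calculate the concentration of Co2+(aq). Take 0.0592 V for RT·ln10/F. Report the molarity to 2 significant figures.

2.5 M

The Co³⁺/Co²⁺ couple has the larger reduction potential, so it is the cathode: E°cell = +1.82 − (−0.25) = +2.07 V and n = 1.
From the Nernst equation, log Q = n(E° − E)/0.0592 = 1·(+2.07 − (+1.878))/0.0592 = 3.243.
Balancing electrons gives Co3+(aq) + V2+(aq) → Co2+(aq) + V3+(aq); thus Q = ([Co2+(aq)]·[V3+(aq)]) / ([Co3+(aq)]·[V2+(aq)]).
Solving for the unknown gives log [Co2+(aq)] = 0.390, so [Co2+(aq)] ≈ 2.5 M.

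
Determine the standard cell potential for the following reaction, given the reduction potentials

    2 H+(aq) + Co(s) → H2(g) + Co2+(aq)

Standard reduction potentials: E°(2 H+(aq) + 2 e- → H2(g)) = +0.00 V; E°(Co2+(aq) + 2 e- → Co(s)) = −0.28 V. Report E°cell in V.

+0.28 V

H+(aq) gains electrons, so the 2H⁺/H₂ couple is the cathode; the Co²⁺/Co couple is the anode.
E°cell = E°(cathode) − E°(anode) = +0.00 − (−0.28) = +0.28 V.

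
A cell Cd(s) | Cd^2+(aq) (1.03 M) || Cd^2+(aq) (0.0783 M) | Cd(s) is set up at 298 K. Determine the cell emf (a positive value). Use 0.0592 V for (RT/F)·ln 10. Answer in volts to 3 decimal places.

0.033 V

For a concentration cell E°cell = 0, since both electrodes use the same couple.
The compartment with the higher Cd^2+(aq) concentration (1.03 M) acts as the cathode; ions are reduced there and produced at the dilute (0.0783 M) anode.
With n = 2, Ecell = −(0.0592/2)·log([dilute]/[conc]) = −(0.0592/2)·log(0.0783/1.03) = +0.033 V.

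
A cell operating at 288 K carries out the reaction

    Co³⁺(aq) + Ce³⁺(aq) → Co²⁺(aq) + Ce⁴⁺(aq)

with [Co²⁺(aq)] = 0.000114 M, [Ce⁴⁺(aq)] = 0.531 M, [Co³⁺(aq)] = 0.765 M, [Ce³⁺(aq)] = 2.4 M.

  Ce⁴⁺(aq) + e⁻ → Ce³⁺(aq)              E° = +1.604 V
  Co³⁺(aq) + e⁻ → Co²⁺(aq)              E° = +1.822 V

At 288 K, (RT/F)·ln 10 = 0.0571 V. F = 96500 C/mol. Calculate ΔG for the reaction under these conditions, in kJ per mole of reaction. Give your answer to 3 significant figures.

The standard cell potential is +1.822 − (+1.604) = +0.218 V, with n = 1 electron in the balanced equation.
The reaction quotient is ([Co²⁺(aq)]·[Ce⁴⁺(aq)]) / ([Co³⁺(aq)]·[Ce³⁺(aq)]) = 3.3×10^−5; by Nernst, E = +0.218 − (0.0571/1)(−4.482) = +0.4739 V.
ΔG = −nFE = −(1)(96500)(+0.4739) J/mol = −45.7 kJ/mol.

−45.7 kJ/mol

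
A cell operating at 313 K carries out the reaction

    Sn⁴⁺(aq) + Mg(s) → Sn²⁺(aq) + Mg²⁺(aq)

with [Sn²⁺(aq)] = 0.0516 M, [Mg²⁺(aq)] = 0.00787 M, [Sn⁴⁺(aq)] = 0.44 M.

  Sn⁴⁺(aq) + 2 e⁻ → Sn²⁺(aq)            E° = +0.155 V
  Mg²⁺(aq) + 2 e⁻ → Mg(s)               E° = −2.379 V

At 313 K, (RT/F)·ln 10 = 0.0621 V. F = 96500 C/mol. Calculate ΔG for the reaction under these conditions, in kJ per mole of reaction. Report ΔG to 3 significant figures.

E°cell = +0.155 − (−2.379) = +2.534 V; the balanced reaction transfers n = 2 electrons.
Q = ([Sn²⁺(aq)]·[Mg²⁺(aq)]) / [Sn⁴⁺(aq)] = 0.000923, so log Q = −3.035 and E = +2.534 − (0.0621/2)(−3.035) = +2.6282 V.
Then ΔG = −nFE = −2 × 96500 × +2.6282 J/mol = −507 kJ/mol.

−507 kJ/mol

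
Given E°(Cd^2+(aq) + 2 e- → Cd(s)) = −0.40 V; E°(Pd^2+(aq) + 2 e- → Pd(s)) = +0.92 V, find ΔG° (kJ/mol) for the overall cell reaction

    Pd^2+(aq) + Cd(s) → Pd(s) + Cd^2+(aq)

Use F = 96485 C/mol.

−255 kJ/mol

In the reaction as written Pd^2+(aq) is reduced, so the Pd²⁺/Pd couple is the cathode and Cd²⁺/Cd is the anode.
E°cell = +0.92 − (−0.40) = +1.32 V; balancing electrons gives n = 2.
ΔG° = −nFE°cell = −(2)(96485)(+1.32) J/mol = −255 kJ/mol.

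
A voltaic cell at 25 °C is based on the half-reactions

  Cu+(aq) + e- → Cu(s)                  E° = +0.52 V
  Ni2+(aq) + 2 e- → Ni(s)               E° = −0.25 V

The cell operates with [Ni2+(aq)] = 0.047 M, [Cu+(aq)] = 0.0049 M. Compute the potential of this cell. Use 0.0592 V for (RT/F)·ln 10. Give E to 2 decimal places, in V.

Since E°(Cu⁺/Cu) > E°(Ni²⁺/Ni), Cu⁺/Cu serves as the cathode.
E°cell = E°cat − E°an = +0.52 − (−0.25) = +0.77 V; n = 2.
Balancing gives 2 Cu+(aq) + Ni(s) → 2 Cu(s) + Ni2+(aq); hence Q = [Ni2+(aq)] / [Cu+(aq)]^2 = 1.96×10^3 (log Q = 3.292).
Applying E = E° − (RT ln10/nF)·log Q gives +0.77 − (0.0592/2)(3.292) = +0.67 V.

+0.67 V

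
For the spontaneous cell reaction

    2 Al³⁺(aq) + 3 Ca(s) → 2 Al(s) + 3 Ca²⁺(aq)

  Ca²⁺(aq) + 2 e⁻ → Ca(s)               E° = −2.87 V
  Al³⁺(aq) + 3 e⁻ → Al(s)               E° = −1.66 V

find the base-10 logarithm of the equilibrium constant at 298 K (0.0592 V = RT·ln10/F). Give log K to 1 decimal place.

The Al³⁺/Al couple is reduced (cathode); E°cell = −1.66 − (−2.87) = +1.21 V with n = 6.
At equilibrium E = 0, so log K = nE°cell / 0.0592 = (6)(+1.21) / 0.0592 = 122.6.

log K = 122.6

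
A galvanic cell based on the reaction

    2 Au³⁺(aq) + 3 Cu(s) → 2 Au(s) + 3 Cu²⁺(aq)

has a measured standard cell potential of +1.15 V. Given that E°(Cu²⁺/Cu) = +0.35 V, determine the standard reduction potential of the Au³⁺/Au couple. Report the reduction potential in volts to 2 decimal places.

+1.50 V

In the reaction as written the Au³⁺/Au couple is reduced (cathode) and Cu²⁺/Cu is oxidized (anode), so E°cell = E°(Au³⁺/Au) − E°(Cu²⁺/Cu).
E°(Au³⁺/Au) = E°cell + E°(anode) = +1.15 + (+0.35) = +1.50 V.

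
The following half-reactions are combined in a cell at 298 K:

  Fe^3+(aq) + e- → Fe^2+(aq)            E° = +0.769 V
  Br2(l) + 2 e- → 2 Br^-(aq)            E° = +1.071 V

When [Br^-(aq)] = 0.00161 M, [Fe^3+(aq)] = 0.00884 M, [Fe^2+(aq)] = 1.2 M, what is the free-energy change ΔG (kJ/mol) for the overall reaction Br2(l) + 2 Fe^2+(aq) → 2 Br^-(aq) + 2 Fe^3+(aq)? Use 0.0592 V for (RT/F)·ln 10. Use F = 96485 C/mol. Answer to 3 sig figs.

−115 kJ/mol

With Br₂/Br⁻ reduced at the cathode, E°cell = +1.071 − (+0.769) = +0.302 V and n = 2.
The reaction quotient is ([Br^-(aq)]^2·[Fe^3+(aq)]^2) / [Fe^2+(aq)]^2 = 1.41×10^−10; by Nernst, E = +0.302 − (0.0592/2)(−9.852) = +0.5936 V.
Then ΔG = −nFE = −2 × 96485 × +0.5936 J/mol = −115 kJ/mol.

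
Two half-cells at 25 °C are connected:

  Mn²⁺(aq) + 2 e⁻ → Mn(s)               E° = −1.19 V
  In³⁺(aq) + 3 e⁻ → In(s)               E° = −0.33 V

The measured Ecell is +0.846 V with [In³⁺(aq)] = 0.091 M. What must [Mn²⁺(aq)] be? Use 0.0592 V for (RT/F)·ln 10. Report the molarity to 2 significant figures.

0.60 M

The In³⁺/In couple has the larger reduction potential, so it is the cathode: E°cell = −0.33 − (−1.19) = +0.86 V and n = 6.
From the Nernst equation, log Q = n(E° − E)/0.0592 = 6·(+0.86 − (+0.846))/0.0592 = 1.419.
The balanced reaction is 2 In³⁺(aq) + 3 Mn(s) → 2 In(s) + 3 Mn²⁺(aq), so Q = [Mn²⁺(aq)]^3 / [In³⁺(aq)]^2.
Substituting the known concentrations and solving, log [Mn²⁺(aq)] = −0.221 and [Mn²⁺(aq)] = 0.60 M.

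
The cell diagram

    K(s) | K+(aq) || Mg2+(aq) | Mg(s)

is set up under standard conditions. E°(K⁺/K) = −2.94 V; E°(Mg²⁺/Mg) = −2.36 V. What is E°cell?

+0.58 V

By convention the left-hand electrode in cell notation is the anode (oxidation) and the right-hand electrode is the cathode (reduction).
E°cell = E°(right) − E°(left) = −2.36 − (−2.94) = +0.58 V.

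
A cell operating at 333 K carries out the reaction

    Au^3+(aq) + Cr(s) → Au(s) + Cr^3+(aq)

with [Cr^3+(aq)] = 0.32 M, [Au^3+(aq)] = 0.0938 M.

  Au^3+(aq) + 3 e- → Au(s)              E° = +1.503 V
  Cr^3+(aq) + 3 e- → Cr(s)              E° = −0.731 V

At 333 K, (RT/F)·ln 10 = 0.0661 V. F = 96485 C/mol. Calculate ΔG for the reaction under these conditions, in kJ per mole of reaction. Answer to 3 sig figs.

The standard cell potential is +1.503 − (−0.731) = +2.234 V, with n = 3 electrons in the balanced equation.
The reaction quotient is [Cr^3+(aq)] / [Au^3+(aq)] = 3.41; by Nernst, E = +2.234 − (0.0661/3)(0.533) = +2.2223 V.
Then ΔG = −nFE = −3 × 96485 × +2.2223 J/mol = −643 kJ/mol.

−643 kJ/mol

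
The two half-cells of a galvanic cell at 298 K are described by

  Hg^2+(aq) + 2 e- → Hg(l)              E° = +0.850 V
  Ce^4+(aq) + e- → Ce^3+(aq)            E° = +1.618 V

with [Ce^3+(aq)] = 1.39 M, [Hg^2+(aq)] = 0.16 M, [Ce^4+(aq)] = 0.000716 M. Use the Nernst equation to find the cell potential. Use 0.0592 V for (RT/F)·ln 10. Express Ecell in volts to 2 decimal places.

+0.60 V

Since E°(Ce⁴⁺/Ce³⁺) > E°(Hg²⁺/Hg), Ce⁴⁺/Ce³⁺ serves as the cathode.
The standard potential is +1.618 − (+0.850) = +0.768 V and the balanced reaction transfers n = 2 electrons.
For the overall reaction 2 Ce^4+(aq) + Hg(l) → 2 Ce^3+(aq) + Hg^2+(aq), Q = ([Ce^3+(aq)]^2·[Hg^2+(aq)]) / [Ce^4+(aq)]^2 = 6.03×10^5, giving log Q = 5.780.
By the Nernst equation, E = +0.768 − (0.0592/2)·(5.780) = +0.60 V.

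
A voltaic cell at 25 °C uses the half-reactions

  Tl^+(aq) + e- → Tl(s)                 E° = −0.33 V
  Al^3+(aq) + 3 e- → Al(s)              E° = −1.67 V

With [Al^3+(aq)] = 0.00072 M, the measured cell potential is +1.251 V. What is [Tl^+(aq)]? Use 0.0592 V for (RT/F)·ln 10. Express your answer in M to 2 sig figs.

0.0028 M

Tl⁺/Tl is the cathode (higher E°); E°cell = −0.33 − (−1.67) = +1.34 V with n = 3.
From the Nernst equation, log Q = n(E° − E)/0.0592 = 3·(+1.34 − (+1.251))/0.0592 = 4.510.
The balanced reaction is 3 Tl^+(aq) + Al(s) → 3 Tl(s) + Al^3+(aq), so Q = [Al^3+(aq)] / [Tl^+(aq)]^3.
Isolating [Tl^+(aq)] in Q = 10^{4.510} yields log [Tl^+(aq)] = −2.551, i.e. 0.0028 M.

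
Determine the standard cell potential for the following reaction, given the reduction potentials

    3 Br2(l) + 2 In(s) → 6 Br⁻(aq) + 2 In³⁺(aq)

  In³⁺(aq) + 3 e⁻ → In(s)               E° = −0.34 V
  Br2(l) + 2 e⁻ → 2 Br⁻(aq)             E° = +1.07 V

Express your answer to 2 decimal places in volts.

In the reaction as written, Br2(l) is reduced (cathode) and In³⁺(aq) is produced by oxidation at the anode.
E°cell = E°(cathode) − E°(anode) = +1.07 − (−0.34) = +1.41 V.

+1.41 V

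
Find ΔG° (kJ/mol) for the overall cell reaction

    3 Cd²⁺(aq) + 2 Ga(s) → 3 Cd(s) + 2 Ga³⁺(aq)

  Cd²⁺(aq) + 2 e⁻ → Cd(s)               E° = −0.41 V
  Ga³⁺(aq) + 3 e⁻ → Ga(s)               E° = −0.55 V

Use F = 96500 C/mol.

In the reaction as written Cd²⁺(aq) is reduced, so the Cd²⁺/Cd couple is the cathode and Ga³⁺/Ga is the anode.
E°cell = −0.41 − (−0.55) = +0.14 V; balancing electrons gives n = 6.
ΔG° = −nFE°cell = −(6)(96500)(+0.14) J/mol = −81.1 kJ/mol.

−81.1 kJ/mol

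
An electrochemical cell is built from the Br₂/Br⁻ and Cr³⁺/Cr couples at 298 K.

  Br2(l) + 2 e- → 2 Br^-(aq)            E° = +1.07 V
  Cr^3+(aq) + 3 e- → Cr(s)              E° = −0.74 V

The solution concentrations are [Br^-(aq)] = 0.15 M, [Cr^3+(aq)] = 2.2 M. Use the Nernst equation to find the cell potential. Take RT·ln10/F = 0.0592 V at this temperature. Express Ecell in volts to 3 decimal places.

+1.852 V

The Br₂/Br⁻ couple has the more positive E°, so it is the cathode; Cr³⁺/Cr is the anode.
E°cell = E°cat − E°an = +1.07 − (−0.74) = +1.81 V; n = 6.
For the overall reaction 3 Br2(l) + 2 Cr(s) → 6 Br^-(aq) + 2 Cr^3+(aq), Q = [Br^-(aq)]^6·[Cr^3+(aq)]^2 = 5.51×10^−5, giving log Q = −4.259.
By the Nernst equation, E = +1.81 − (0.0592/6)·(−4.259) = +1.852 V.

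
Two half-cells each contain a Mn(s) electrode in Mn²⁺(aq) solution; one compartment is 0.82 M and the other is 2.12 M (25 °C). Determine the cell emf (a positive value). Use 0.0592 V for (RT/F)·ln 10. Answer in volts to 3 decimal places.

For a concentration cell E°cell = 0, since both electrodes use the same couple.
The compartment with the higher Mn²⁺(aq) concentration (2.12 M) acts as the cathode; ions are reduced there and produced at the dilute (0.82 M) anode.
With n = 2, Ecell = −(0.0592/2)·log([dilute]/[conc]) = −(0.0592/2)·log(0.82/2.12) = +0.012 V.

0.012 V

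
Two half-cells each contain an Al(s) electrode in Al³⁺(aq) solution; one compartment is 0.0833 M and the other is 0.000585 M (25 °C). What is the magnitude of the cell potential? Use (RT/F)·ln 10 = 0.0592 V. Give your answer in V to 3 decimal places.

0.042 V

For a concentration cell E°cell = 0, since both electrodes use the same couple.
The compartment with the higher Al³⁺(aq) concentration (0.0833 M) acts as the cathode; ions are reduced there and produced at the dilute (0.000585 M) anode.
With n = 3, Ecell = −(0.0592/3)·log([dilute]/[conc]) = −(0.0592/3)·log(0.000585/0.0833) = +0.042 V.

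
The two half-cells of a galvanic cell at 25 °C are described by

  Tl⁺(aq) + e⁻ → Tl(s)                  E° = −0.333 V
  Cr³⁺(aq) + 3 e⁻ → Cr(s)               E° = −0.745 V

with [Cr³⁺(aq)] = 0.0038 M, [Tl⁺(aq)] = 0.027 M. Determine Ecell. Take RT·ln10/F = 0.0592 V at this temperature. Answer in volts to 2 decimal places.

Since E°(Tl⁺/Tl) > E°(Cr³⁺/Cr), Tl⁺/Tl serves as the cathode.
E°cell = −0.333 − (−0.745) = +0.412 V, with n = 3 electrons transferred.
Balancing gives 3 Tl⁺(aq) + Cr(s) → 3 Tl(s) + Cr³⁺(aq); hence Q = [Cr³⁺(aq)] / [Tl⁺(aq)]^3 = 193 (log Q = 2.286).
By the Nernst equation, E = +0.412 − (0.0592/3)·(2.286) = +0.37 V.

+0.37 V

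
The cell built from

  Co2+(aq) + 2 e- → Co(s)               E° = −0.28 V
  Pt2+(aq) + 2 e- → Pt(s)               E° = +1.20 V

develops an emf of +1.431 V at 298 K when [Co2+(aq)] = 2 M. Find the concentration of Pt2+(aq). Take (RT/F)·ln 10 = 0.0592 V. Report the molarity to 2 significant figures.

With Pt²⁺/Pt at the cathode and Co²⁺/Co at the anode, E°cell = +1.20 − (−0.28) = +1.48 V (n = 2).
From the Nernst equation, log Q = n(E° − E)/0.0592 = 2·(+1.48 − (+1.431))/0.0592 = 1.655.
For Pt2+(aq) + Co(s) → Pt(s) + Co2+(aq), the reaction quotient is Q = [Co2+(aq)] / [Pt2+(aq)].
Isolating [Pt2+(aq)] in Q = 10^{1.655} yields log [Pt2+(aq)] = −1.354, i.e. 0.044 M.

0.044 M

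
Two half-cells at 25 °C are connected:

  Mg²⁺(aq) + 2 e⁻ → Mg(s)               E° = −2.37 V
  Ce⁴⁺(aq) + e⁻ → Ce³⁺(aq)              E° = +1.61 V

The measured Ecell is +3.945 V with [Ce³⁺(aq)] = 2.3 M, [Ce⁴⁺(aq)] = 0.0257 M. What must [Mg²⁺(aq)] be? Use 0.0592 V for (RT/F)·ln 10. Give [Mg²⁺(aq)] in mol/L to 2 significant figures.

The Ce⁴⁺/Ce³⁺ couple has the larger reduction potential, so it is the cathode: E°cell = +1.61 − (−2.37) = +3.98 V and n = 2.
Since E = E° − (0.0592/n)·log Q, log Q = n(E° − E)/0.0592 = 1.182.
Balancing electrons gives 2 Ce⁴⁺(aq) + Mg(s) → 2 Ce³⁺(aq) + Mg²⁺(aq); thus Q = ([Ce³⁺(aq)]^2·[Mg²⁺(aq)]) / [Ce⁴⁺(aq)]^2.
Substituting the known concentrations and solving, log [Mg²⁺(aq)] = −2.722 and [Mg²⁺(aq)] = 0.0019 M.

0.0019 M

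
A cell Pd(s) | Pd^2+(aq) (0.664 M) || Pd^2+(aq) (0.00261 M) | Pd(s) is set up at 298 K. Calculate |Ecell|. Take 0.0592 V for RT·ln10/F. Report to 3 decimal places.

For a concentration cell E°cell = 0, since both electrodes use the same couple.
The compartment with the higher Pd^2+(aq) concentration (0.664 M) acts as the cathode; ions are reduced there and produced at the dilute (0.00261 M) anode.
With n = 2, Ecell = −(0.0592/2)·log([dilute]/[conc]) = −(0.0592/2)·log(0.00261/0.664) = +0.071 V.

0.071 V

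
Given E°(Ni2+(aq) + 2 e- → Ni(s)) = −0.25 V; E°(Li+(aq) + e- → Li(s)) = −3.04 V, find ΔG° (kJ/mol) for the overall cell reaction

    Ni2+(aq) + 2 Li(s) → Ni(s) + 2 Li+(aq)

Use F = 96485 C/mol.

−538 kJ/mol

In the reaction as written Ni2+(aq) is reduced, so the Ni²⁺/Ni couple is the cathode and Li⁺/Li is the anode.
E°cell = −0.25 − (−3.04) = +2.79 V; balancing electrons gives n = 2.
ΔG° = −nFE°cell = −(2)(96485)(+2.79) J/mol = −538 kJ/mol.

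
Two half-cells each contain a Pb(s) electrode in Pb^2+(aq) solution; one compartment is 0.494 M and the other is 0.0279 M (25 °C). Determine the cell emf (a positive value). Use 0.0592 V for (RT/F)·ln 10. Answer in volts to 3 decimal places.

0.037 V

For a concentration cell E°cell = 0, since both electrodes use the same couple.
The compartment with the higher Pb^2+(aq) concentration (0.494 M) acts as the cathode; ions are reduced there and produced at the dilute (0.0279 M) anode.
With n = 2, Ecell = −(0.0592/2)·log([dilute]/[conc]) = −(0.0592/2)·log(0.0279/0.494) = +0.037 V.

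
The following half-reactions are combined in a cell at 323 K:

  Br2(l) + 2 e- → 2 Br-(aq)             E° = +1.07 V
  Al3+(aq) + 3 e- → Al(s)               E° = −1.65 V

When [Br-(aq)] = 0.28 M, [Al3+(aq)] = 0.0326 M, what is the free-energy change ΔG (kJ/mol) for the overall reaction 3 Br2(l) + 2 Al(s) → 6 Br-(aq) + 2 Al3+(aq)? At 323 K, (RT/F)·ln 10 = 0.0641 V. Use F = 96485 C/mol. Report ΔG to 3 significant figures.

−1610 kJ/mol

With Br₂/Br⁻ reduced at the cathode, E°cell = +1.07 − (−1.65) = +2.72 V and n = 6.
Q = [Br-(aq)]^6·[Al3+(aq)]^2 = 5.12×10^−7, so log Q = −6.291 and E = +2.72 − (0.0641/6)(−6.291) = +2.7872 V.
Then ΔG = −nFE = −6 × 96485 × +2.7872 J/mol = −1610 kJ/mol.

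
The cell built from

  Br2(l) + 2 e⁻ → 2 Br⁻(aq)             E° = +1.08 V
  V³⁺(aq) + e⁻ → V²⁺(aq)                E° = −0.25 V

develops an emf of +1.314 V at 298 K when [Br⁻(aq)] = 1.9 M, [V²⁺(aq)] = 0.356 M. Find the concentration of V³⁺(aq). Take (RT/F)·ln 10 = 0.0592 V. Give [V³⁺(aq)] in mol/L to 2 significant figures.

The Br₂/Br⁻ couple has the larger reduction potential, so it is the cathode: E°cell = +1.08 − (−0.25) = +1.33 V and n = 2.
Rearranging E = E° − (0.0592/n)·log Q gives log Q = 2(+1.33 − (+1.314))/0.0592 = 0.541.
For Br2(l) + 2 V²⁺(aq) → 2 Br⁻(aq) + 2 V³⁺(aq), the reaction quotient is Q = ([Br⁻(aq)]^2·[V³⁺(aq)]^2) / [V²⁺(aq)]^2.
Solving for the unknown gives log [V³⁺(aq)] = −0.457, so [V³⁺(aq)] ≈ 0.35 M.

0.35 M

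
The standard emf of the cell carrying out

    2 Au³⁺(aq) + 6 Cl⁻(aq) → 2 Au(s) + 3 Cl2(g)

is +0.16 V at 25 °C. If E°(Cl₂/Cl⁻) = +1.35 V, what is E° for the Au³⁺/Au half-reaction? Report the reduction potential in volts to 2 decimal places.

+1.51 V

In the reaction as written the Au³⁺/Au couple is reduced (cathode) and Cl₂/Cl⁻ is oxidized (anode), so E°cell = E°(Au³⁺/Au) − E°(Cl₂/Cl⁻).
E°(Au³⁺/Au) = E°cell + E°(anode) = +0.16 + (+1.35) = +1.51 V.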